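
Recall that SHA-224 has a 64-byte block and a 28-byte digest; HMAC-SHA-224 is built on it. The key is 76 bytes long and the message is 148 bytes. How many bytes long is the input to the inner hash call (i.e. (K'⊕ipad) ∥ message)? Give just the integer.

Key is 76 > 64 bytes, so it is hashed to 28 bytes then zero-padded to 64: |K'| = 64.
Inner input = (K'⊕ipad) ∥ m → 64 + 148 = 212 bytes.

212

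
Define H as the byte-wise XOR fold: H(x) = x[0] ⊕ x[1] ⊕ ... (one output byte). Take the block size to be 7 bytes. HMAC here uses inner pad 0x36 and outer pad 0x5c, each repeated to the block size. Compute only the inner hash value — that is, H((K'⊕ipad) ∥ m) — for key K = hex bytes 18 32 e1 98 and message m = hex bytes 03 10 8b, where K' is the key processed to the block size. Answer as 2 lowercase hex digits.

fd

Key hex bytes 18 32 e1 98 is 4 bytes ≤ B = 7; zero-pad to 7 bytes: K' = 18 32 e1 98 00 00 00.
K' ⊕ ipad = 2e 04 d7 ae 36 36 36.
Inner input = 2e 04 d7 ae 36 36 36 ∥ 03 10 8b.
Inner hash: XOR 2e⊕04⊕d7⊕ae⊕36⊕36⊕36⊕03⊕10⊕8b = fd.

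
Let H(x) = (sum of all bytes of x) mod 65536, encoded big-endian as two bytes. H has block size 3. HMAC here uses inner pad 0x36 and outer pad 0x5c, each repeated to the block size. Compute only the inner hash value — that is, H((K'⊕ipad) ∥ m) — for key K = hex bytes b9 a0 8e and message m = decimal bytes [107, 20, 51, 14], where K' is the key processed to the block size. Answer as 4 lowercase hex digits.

029d

Key hex bytes b9 a0 8e is exactly B = 3 bytes: K' = b9 a0 8e.
K' ⊕ ipad = 8f 96 b8.
Inner input = 8f 96 b8 ∥ 6b 14 33 0e.
Inner hash: sum = 143+150+184+107+20+51+14 = 669 → 02 9d.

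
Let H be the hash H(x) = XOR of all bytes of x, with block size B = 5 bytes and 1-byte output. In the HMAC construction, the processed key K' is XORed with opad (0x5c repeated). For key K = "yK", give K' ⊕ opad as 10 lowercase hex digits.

25175c5c5c

Key "yK" = 79 4b is 2 bytes ≤ B = 5; zero-pad to 5 bytes: K' = 79 4b 00 00 00.
XOR each byte with 0x5c: 79⊕5c=25, 4b⊕5c=17, 00⊕5c=5c, 00⊕5c=5c, 00⊕5c=5c.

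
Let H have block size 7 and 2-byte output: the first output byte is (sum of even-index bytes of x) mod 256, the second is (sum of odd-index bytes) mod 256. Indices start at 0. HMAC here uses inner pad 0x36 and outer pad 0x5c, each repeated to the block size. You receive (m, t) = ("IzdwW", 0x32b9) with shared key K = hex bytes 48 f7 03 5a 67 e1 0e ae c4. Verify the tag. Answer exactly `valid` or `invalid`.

valid

Key hex bytes 48 f7 03 5a 67 e1 0e ae c4 is 9 bytes > B = 7, so hash it first: H(key) = 84 e0, then zero-pad to 7 bytes: K' = 84 e0 00 00 00 00 00.
K' ⊕ ipad = b2 d6 36 36 36 36 36; K' ⊕ opad = d8 bc 5c 5c 5c 5c 5c.
Inner hash: even-index sum = 581 mod 256 = 69; odd-index sum = 582 mod 256 = 70 → 45 46.
Outer hash (recomputed tag): even-index sum = 562 mod 256 = 50; odd-index sum = 441 mod 256 = 185 → 32 b9.
Recomputed tag = 32b9; claimed = 32b9 → match.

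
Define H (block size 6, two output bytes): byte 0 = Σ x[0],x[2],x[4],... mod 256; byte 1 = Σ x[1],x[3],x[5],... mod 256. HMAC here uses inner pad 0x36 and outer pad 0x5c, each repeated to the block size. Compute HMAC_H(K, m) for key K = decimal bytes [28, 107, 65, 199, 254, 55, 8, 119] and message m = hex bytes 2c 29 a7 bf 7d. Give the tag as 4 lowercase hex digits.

Key decimal bytes [28, 107, 65, 199, 254, 55, 8, 119] = 1c 6b 41 c7 fe 37 08 77 is 8 bytes > B = 6, so hash it first: H(key) = 63 e0, then zero-pad to 6 bytes: K' = 63 e0 00 00 00 00.
K' ⊕ ipad = 55 d6 36 36 36 36.  K' ⊕ opad = 3f bc 5c 5c 5c 5c.
Inner input = (K'⊕ipad) ∥ m = 55 d6 36 36 36 36 ∥ 2c 29 a7 bf 7d.
Inner hash: even-index sum = 529 mod 256 = 17; odd-index sum = 554 mod 256 = 42 → 11 2a.
Outer input = (K'⊕opad) ∥ inner = 3f bc 5c 5c 5c 5c ∥ 11 2a.
Outer hash (tag): even-index sum = 264 mod 256 = 8; odd-index sum = 414 mod 256 = 158 → 08 9e.

089e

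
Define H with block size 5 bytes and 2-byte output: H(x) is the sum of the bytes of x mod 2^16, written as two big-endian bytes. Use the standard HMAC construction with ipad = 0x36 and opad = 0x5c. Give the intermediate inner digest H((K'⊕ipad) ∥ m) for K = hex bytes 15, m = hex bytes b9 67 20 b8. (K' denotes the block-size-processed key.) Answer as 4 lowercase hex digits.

Key hex bytes 15 is 1 byte ≤ B = 5; zero-pad to 5 bytes: K' = 15 00 00 00 00.
K' ⊕ ipad = 23 36 36 36 36.
Inner input = 23 36 36 36 36 ∥ b9 67 20 b8.
Inner hash: sum = 35+54+54+54+54+185+103+32+184 = 755 → 02 f3.

02f3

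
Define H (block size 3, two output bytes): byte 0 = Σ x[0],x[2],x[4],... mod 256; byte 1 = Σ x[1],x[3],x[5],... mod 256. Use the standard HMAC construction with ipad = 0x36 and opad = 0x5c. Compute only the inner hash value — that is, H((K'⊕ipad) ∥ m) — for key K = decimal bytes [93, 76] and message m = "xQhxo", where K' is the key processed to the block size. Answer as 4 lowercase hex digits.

6ac9

Key decimal bytes [93, 76] = 5d 4c is 2 bytes ≤ B = 3; zero-pad to 3 bytes: K' = 5d 4c 00.
K' ⊕ ipad = 6b 7a 36.
Inner input = 6b 7a 36 ∥ 78 51 68 78 6f.
Inner hash: even-index sum = 362 mod 256 = 106; odd-index sum = 457 mod 256 = 201 → 6a c9.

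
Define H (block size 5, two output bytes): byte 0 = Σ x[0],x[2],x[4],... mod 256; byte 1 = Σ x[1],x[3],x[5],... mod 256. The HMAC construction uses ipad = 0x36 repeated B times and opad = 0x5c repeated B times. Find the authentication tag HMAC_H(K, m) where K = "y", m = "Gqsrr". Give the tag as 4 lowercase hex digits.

7556

Key "y" = 79 is 1 byte ≤ B = 5; zero-pad to 5 bytes: K' = 79 00 00 00 00.
K' ⊕ ipad = 4f 36 36 36 36.  K' ⊕ opad = 25 5c 5c 5c 5c.
Inner input = (K'⊕ipad) ∥ m = 4f 36 36 36 36 ∥ 47 71 73 72 72.
Inner hash: even-index sum = 414 mod 256 = 158; odd-index sum = 408 mod 256 = 152 → 9e 98.
Outer input = (K'⊕opad) ∥ inner = 25 5c 5c 5c 5c ∥ 9e 98.
Outer hash (tag): even-index sum = 373 mod 256 = 117; odd-index sum = 342 mod 256 = 86 → 75 56.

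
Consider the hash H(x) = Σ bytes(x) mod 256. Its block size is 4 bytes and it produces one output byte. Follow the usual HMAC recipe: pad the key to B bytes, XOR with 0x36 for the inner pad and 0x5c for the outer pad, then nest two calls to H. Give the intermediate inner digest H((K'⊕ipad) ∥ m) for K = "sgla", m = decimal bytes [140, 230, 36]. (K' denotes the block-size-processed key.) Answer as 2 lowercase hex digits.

Key "sgla" = 73 67 6c 61 is exactly B = 4 bytes: K' = 73 67 6c 61.
K' ⊕ ipad = 45 51 5a 57.
Inner input = 45 51 5a 57 ∥ 8c e6 24.
Inner hash: sum = 69+81+90+87+140+230+36 = 733; mod 256 = 221 → dd.

dd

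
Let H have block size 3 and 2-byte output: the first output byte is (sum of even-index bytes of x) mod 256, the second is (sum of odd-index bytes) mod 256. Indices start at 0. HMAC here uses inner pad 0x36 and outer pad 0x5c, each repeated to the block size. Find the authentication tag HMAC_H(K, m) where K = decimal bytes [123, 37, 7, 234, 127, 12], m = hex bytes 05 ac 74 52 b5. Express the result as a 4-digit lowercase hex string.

Key decimal bytes [123, 37, 7, 234, 127, 12] = 7b 25 07 ea 7f 0c is 6 bytes > B = 3, so hash it first: H(key) = 01 1b, then zero-pad to 3 bytes: K' = 01 1b 00.
K' ⊕ ipad = 37 2d 36.  K' ⊕ opad = 5d 47 5c.
Inner input = (K'⊕ipad) ∥ m = 37 2d 36 ∥ 05 ac 74 52 b5.
Inner hash: even-index sum = 363 mod 256 = 107; odd-index sum = 347 mod 256 = 91 → 6b 5b.
Outer input = (K'⊕opad) ∥ inner = 5d 47 5c ∥ 6b 5b.
Outer hash (tag): even-index sum = 276 mod 256 = 20; odd-index sum = 178 mod 256 = 178 → 14 b2.

14b2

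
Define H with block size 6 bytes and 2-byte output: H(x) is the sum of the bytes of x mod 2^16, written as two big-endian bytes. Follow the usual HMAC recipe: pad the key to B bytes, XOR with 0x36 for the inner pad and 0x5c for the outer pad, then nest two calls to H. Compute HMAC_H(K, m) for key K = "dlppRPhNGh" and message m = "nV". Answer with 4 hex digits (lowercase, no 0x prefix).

Key "dlppRPhNGh" = 64 6c 70 70 52 50 68 4e 47 68 is 10 bytes > B = 6, so hash it first: H(key) = 03 b7, then zero-pad to 6 bytes: K' = 03 b7 00 00 00 00.
K' ⊕ ipad = 35 81 36 36 36 36.  K' ⊕ opad = 5f eb 5c 5c 5c 5c.
Inner input = (K'⊕ipad) ∥ m = 35 81 36 36 36 36 ∥ 6e 56.
Inner hash: sum = 53+129+54+54+54+54+110+86 = 594 → 02 52.
Outer input = (K'⊕opad) ∥ inner = 5f eb 5c 5c 5c 5c ∥ 02 52.
Outer hash (tag): sum = 95+235+92+92+92+92+2+82 = 782 → 03 0e.

030e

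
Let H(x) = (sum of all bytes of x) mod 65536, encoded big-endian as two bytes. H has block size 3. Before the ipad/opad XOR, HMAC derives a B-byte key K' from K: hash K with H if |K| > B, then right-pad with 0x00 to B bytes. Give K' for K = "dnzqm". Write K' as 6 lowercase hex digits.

022a00

|K| = 5 > B = 3, so first hash the key.
H(K): sum = 100+110+122+113+109 = 554 → 02 2a.
Zero-pad H(K) = 02 2a to 3 bytes: K' = 02 2a 00.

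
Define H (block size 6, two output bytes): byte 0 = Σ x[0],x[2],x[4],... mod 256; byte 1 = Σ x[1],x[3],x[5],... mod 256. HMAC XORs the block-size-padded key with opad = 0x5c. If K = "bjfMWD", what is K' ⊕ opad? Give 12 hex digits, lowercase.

3e363a110b18

Key "bjfMWD" = 62 6a 66 4d 57 44 is exactly B = 6 bytes: K' = 62 6a 66 4d 57 44.
XOR each byte with 0x5c: 62⊕5c=3e, 6a⊕5c=36, 66⊕5c=3a, 4d⊕5c=11, 57⊕5c=0b, 44⊕5c=18.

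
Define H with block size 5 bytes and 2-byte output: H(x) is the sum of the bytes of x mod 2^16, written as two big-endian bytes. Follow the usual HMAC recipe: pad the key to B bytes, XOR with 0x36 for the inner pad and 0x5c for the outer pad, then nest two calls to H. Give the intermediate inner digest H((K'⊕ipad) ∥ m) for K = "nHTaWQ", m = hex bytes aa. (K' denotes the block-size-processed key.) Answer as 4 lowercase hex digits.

Key "nHTaWQ" = 6e 48 54 61 57 51 is 6 bytes > B = 5, so hash it first: H(key) = 02 13, then zero-pad to 5 bytes: K' = 02 13 00 00 00.
K' ⊕ ipad = 34 25 36 36 36.
Inner input = 34 25 36 36 36 ∥ aa.
Inner hash: sum = 52+37+54+54+54+170 = 421 → 01 a5.

01a5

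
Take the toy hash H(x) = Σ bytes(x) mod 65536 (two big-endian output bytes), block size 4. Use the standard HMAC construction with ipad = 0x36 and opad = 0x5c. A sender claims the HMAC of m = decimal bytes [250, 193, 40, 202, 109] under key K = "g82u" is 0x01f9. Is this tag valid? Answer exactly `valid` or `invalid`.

Key "g82u" = 67 38 32 75 is exactly B = 4 bytes: K' = 67 38 32 75.
K' ⊕ ipad = 51 0e 04 43; K' ⊕ opad = 3b 64 6e 29.
Inner hash: sum = 81+14+4+67+250+193+40+202+109 = 960 → 03 c0.
Outer hash (recomputed tag): sum = 59+100+110+41+3+192 = 505 → 01 f9.
Recomputed tag = 01f9; claimed = 01f9 → match.

valid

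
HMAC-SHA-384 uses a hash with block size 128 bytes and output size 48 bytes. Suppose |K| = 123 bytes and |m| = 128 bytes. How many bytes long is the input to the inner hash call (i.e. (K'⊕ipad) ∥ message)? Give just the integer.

256

Key is 123 ≤ 128 bytes, zero-padded: |K'| = 128.
Inner input = (K'⊕ipad) ∥ m → 128 + 128 = 256 bytes.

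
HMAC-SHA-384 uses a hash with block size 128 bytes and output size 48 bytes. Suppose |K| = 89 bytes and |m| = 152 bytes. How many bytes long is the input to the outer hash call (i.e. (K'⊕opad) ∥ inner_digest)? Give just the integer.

176

Key is 89 ≤ 128 bytes, zero-padded: |K'| = 128.
Outer input = (K'⊕opad) ∥ H(inner) → 128 + 48 = 176 bytes.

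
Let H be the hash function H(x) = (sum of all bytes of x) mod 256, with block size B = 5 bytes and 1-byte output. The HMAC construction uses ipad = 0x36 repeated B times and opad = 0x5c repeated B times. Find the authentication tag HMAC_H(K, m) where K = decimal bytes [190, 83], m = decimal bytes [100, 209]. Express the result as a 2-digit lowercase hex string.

Key decimal bytes [190, 83] = be 53 is 2 bytes ≤ B = 5; zero-pad to 5 bytes: K' = be 53 00 00 00.
K' ⊕ ipad = 88 65 36 36 36.  K' ⊕ opad = e2 0f 5c 5c 5c.
Inner input = (K'⊕ipad) ∥ m = 88 65 36 36 36 ∥ 64 d1.
Inner hash: sum = 136+101+54+54+54+100+209 = 708; mod 256 = 196 → c4.
Outer input = (K'⊕opad) ∥ inner = e2 0f 5c 5c 5c ∥ c4.
Outer hash (tag): sum = 226+15+92+92+92+196 = 713; mod 256 = 201 → c9.

c9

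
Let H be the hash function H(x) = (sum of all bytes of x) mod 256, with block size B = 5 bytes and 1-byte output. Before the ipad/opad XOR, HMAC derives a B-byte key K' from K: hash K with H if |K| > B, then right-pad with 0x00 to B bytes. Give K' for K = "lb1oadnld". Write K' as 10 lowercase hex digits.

|K| = 9 > B = 5, so first hash the key.
H(K): sum = 108+98+49+111+97+100+110+108+100 = 881; mod 256 = 113 → 71.
Zero-pad H(K) = 71 to 5 bytes: K' = 71 00 00 00 00.

7100000000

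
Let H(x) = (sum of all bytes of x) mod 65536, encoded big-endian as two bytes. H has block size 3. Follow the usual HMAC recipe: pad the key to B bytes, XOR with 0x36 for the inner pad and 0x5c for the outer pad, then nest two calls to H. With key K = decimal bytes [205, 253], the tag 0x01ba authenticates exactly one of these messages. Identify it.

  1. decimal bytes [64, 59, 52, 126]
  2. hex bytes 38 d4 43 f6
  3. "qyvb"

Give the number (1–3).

1

Key decimal bytes [205, 253] = cd fd is 2 bytes ≤ B = 3; zero-pad to 3 bytes: K' = cd fd 00.
K' ⊕ ipad = fb cb 36; K' ⊕ opad = 91 a1 5c.
m1: inner = H(fb cb 36 40 3b 34 7e) = 03 29; tag = H(91 a1 5c 03 29) = 01ba ← matches
m2: inner = H(fb cb 36 38 d4 43 f6) = 04 41; tag = H(91 a1 5c 04 41) = 01d3
m3: inner = H(fb cb 36 71 79 76 62) = 03 be; tag = H(91 a1 5c 03 be) = 024f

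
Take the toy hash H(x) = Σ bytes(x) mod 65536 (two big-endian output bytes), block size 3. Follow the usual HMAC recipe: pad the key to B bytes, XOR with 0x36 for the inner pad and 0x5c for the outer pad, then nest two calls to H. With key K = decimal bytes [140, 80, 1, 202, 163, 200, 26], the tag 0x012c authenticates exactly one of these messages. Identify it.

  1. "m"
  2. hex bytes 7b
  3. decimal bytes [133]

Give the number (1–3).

Key decimal bytes [140, 80, 1, 202, 163, 200, 26] = 8c 50 01 ca a3 c8 1a is 7 bytes > B = 3, so hash it first: H(key) = 03 2c, then zero-pad to 3 bytes: K' = 03 2c 00.
K' ⊕ ipad = 35 1a 36; K' ⊕ opad = 5f 70 5c.
m1: inner = H(35 1a 36 6d) = 00 f2; tag = H(5f 70 5c 00 f2) = 021d
m2: inner = H(35 1a 36 7b) = 01 00; tag = H(5f 70 5c 01 00) = 012c ← matches
m3: inner = H(35 1a 36 85) = 01 0a; tag = H(5f 70 5c 01 0a) = 0136

2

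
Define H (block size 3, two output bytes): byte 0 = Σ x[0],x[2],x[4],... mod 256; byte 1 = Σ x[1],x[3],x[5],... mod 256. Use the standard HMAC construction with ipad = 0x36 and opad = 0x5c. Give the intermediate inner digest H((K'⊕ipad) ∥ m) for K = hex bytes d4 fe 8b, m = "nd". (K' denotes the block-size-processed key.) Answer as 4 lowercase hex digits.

0336

Key hex bytes d4 fe 8b is exactly B = 3 bytes: K' = d4 fe 8b.
K' ⊕ ipad = e2 c8 bd.
Inner input = e2 c8 bd ∥ 6e 64.
Inner hash: even-index sum = 515 mod 256 = 3; odd-index sum = 310 mod 256 = 54 → 03 36.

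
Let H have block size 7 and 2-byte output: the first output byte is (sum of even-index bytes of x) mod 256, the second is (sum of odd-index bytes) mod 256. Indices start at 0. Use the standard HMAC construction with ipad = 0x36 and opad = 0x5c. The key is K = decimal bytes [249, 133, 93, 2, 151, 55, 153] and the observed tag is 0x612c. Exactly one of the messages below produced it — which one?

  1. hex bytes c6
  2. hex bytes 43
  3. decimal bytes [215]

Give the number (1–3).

Key decimal bytes [249, 133, 93, 2, 151, 55, 153] = f9 85 5d 02 97 37 99 is exactly B = 7 bytes: K' = f9 85 5d 02 97 37 99.
K' ⊕ ipad = cf b3 6b 34 a1 01 af; K' ⊕ opad = a5 d9 01 5e cb 6b c5.
m1: inner = H(cf b3 6b 34 a1 01 af c6) = 8a ae; tag = H(a5 d9 01 5e cb 6b c5 8a ae) = e42c
m2: inner = H(cf b3 6b 34 a1 01 af 43) = 8a 2b; tag = H(a5 d9 01 5e cb 6b c5 8a 2b) = 612c ← matches
m3: inner = H(cf b3 6b 34 a1 01 af d7) = 8a bf; tag = H(a5 d9 01 5e cb 6b c5 8a bf) = f52c

2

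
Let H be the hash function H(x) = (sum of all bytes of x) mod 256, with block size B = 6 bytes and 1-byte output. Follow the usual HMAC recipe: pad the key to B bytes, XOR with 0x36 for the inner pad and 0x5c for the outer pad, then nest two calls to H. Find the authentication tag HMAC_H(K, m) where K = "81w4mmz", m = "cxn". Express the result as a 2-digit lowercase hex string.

b5

Key "81w4mmz" = 38 31 77 34 6d 6d 7a is 7 bytes > B = 6, so hash it first: H(key) = 68, then zero-pad to 6 bytes: K' = 68 00 00 00 00 00.
K' ⊕ ipad = 5e 36 36 36 36 36.  K' ⊕ opad = 34 5c 5c 5c 5c 5c.
Inner input = (K'⊕ipad) ∥ m = 5e 36 36 36 36 36 ∥ 63 78 6e.
Inner hash: sum = 94+54+54+54+54+54+99+120+110 = 693; mod 256 = 181 → b5.
Outer input = (K'⊕opad) ∥ inner = 34 5c 5c 5c 5c 5c ∥ b5.
Outer hash (tag): sum = 52+92+92+92+92+92+181 = 693; mod 256 = 181 → b5.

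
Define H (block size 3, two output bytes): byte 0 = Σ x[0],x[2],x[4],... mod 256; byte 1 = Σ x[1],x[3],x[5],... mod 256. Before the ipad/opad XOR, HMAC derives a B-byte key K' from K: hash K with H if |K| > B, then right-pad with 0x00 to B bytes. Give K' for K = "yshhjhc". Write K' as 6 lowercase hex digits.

ae4300

|K| = 7 > B = 3, so first hash the key.
H(K): even-index sum = 430 mod 256 = 174; odd-index sum = 323 mod 256 = 67 → ae 43.
Zero-pad H(K) = ae 43 to 3 bytes: K' = ae 43 00.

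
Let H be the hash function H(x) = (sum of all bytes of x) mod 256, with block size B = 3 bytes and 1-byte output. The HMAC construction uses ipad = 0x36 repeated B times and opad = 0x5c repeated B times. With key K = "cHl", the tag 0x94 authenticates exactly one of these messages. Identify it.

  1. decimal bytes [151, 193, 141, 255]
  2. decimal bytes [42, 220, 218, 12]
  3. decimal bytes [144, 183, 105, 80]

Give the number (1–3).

1

Key "cHl" = 63 48 6c is exactly B = 3 bytes: K' = 63 48 6c.
K' ⊕ ipad = 55 7e 5a; K' ⊕ opad = 3f 14 30.
m1: inner = H(55 7e 5a 97 c1 8d ff) = 11; tag = H(3f 14 30 11) = 94 ← matches
m2: inner = H(55 7e 5a 2a dc da 0c) = 19; tag = H(3f 14 30 19) = 9c
m3: inner = H(55 7e 5a 90 b7 69 50) = 2d; tag = H(3f 14 30 2d) = b0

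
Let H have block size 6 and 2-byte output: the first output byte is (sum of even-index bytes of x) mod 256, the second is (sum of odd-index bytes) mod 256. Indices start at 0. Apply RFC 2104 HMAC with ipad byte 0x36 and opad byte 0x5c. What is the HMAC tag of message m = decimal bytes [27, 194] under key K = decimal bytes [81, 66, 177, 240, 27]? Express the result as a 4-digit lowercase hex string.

Key decimal bytes [81, 66, 177, 240, 27] = 51 42 b1 f0 1b is 5 bytes ≤ B = 6; zero-pad to 6 bytes: K' = 51 42 b1 f0 1b 00.
K' ⊕ ipad = 67 74 87 c6 2d 36.  K' ⊕ opad = 0d 1e ed ac 47 5c.
Inner input = (K'⊕ipad) ∥ m = 67 74 87 c6 2d 36 ∥ 1b c2.
Inner hash: even-index sum = 310 mod 256 = 54; odd-index sum = 562 mod 256 = 50 → 36 32.
Outer input = (K'⊕opad) ∥ inner = 0d 1e ed ac 47 5c ∥ 36 32.
Outer hash (tag): even-index sum = 375 mod 256 = 119; odd-index sum = 344 mod 256 = 88 → 77 58.

7758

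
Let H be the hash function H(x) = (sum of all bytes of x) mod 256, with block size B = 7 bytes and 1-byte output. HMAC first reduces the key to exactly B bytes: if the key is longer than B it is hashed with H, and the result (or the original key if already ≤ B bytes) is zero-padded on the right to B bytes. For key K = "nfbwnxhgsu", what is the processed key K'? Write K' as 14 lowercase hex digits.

|K| = 10 > B = 7, so first hash the key.
H(K): sum = 110+102+98+119+110+120+104+103+115+117 = 1098; mod 256 = 74 → 4a.
Zero-pad H(K) = 4a to 7 bytes: K' = 4a 00 00 00 00 00 00.

4a000000000000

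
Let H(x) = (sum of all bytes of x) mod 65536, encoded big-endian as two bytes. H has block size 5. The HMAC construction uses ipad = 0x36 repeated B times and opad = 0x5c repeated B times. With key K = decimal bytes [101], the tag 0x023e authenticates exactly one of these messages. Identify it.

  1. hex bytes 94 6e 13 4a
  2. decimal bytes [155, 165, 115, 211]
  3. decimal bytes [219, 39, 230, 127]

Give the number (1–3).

3

Key decimal bytes [101] = 65 is 1 byte ≤ B = 5; zero-pad to 5 bytes: K' = 65 00 00 00 00.
K' ⊕ ipad = 53 36 36 36 36; K' ⊕ opad = 39 5c 5c 5c 5c.
m1: inner = H(53 36 36 36 36 94 6e 13 4a) = 02 8a; tag = H(39 5c 5c 5c 5c 02 8a) = 0235
m2: inner = H(53 36 36 36 36 9b a5 73 d3) = 03 b1; tag = H(39 5c 5c 5c 5c 03 b1) = 025d
m3: inner = H(53 36 36 36 36 db 27 e6 7f) = 03 92; tag = H(39 5c 5c 5c 5c 03 92) = 023e ← matches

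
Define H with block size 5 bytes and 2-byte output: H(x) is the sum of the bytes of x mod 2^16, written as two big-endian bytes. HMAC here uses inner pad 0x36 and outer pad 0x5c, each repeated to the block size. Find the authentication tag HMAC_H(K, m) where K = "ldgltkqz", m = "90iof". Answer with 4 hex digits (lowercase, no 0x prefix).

027f

Key "ldgltkqz" = 6c 64 67 6c 74 6b 71 7a is 8 bytes > B = 5, so hash it first: H(key) = 03 6d, then zero-pad to 5 bytes: K' = 03 6d 00 00 00.
K' ⊕ ipad = 35 5b 36 36 36.  K' ⊕ opad = 5f 31 5c 5c 5c.
Inner input = (K'⊕ipad) ∥ m = 35 5b 36 36 36 ∥ 39 30 69 6f 66.
Inner hash: sum = 53+91+54+54+54+57+48+105+111+102 = 729 → 02 d9.
Outer input = (K'⊕opad) ∥ inner = 5f 31 5c 5c 5c ∥ 02 d9.
Outer hash (tag): sum = 95+49+92+92+92+2+217 = 639 → 02 7f.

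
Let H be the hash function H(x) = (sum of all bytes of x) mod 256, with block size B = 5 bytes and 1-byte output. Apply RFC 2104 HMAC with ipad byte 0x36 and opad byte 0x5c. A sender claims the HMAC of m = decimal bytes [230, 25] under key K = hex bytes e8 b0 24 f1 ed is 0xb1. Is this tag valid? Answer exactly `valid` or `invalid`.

Key hex bytes e8 b0 24 f1 ed is exactly B = 5 bytes: K' = e8 b0 24 f1 ed.
K' ⊕ ipad = de 86 12 c7 db; K' ⊕ opad = b4 ec 78 ad b1.
Inner hash: sum = 222+134+18+199+219+230+25 = 1047; mod 256 = 23 → 17.
Outer hash (recomputed tag): sum = 180+236+120+173+177+23 = 909; mod 256 = 141 → 8d.
Recomputed tag = 8d; claimed = b1 → mismatch.

invalid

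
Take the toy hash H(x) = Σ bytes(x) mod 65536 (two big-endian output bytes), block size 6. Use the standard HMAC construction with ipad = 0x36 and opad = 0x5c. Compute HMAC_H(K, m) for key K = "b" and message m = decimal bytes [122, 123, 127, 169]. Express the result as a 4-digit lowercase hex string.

028c

Key "b" = 62 is 1 byte ≤ B = 6; zero-pad to 6 bytes: K' = 62 00 00 00 00 00.
K' ⊕ ipad = 54 36 36 36 36 36.  K' ⊕ opad = 3e 5c 5c 5c 5c 5c.
Inner input = (K'⊕ipad) ∥ m = 54 36 36 36 36 36 ∥ 7a 7b 7f a9.
Inner hash: sum = 84+54+54+54+54+54+122+123+127+169 = 895 → 03 7f.
Outer input = (K'⊕opad) ∥ inner = 3e 5c 5c 5c 5c 5c ∥ 03 7f.
Outer hash (tag): sum = 62+92+92+92+92+92+3+127 = 652 → 02 8c.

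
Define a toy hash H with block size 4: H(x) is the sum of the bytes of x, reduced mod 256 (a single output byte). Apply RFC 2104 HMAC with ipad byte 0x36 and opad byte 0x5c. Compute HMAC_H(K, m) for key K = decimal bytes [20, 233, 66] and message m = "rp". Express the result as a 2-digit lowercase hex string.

Key decimal bytes [20, 233, 66] = 14 e9 42 is 3 bytes ≤ B = 4; zero-pad to 4 bytes: K' = 14 e9 42 00.
K' ⊕ ipad = 22 df 74 36.  K' ⊕ opad = 48 b5 1e 5c.
Inner input = (K'⊕ipad) ∥ m = 22 df 74 36 ∥ 72 70.
Inner hash: sum = 34+223+116+54+114+112 = 653; mod 256 = 141 → 8d.
Outer input = (K'⊕opad) ∥ inner = 48 b5 1e 5c ∥ 8d.
Outer hash (tag): sum = 72+181+30+92+141 = 516; mod 256 = 4 → 04.

04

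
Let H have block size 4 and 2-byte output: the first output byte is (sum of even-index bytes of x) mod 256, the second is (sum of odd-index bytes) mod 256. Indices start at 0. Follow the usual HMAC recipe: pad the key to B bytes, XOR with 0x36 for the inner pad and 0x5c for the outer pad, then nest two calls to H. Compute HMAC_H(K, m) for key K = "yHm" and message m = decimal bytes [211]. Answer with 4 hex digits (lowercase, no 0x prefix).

Key "yHm" = 79 48 6d is 3 bytes ≤ B = 4; zero-pad to 4 bytes: K' = 79 48 6d 00.
K' ⊕ ipad = 4f 7e 5b 36.  K' ⊕ opad = 25 14 31 5c.
Inner input = (K'⊕ipad) ∥ m = 4f 7e 5b 36 ∥ d3.
Inner hash: even-index sum = 381 mod 256 = 125; odd-index sum = 180 mod 256 = 180 → 7d b4.
Outer input = (K'⊕opad) ∥ inner = 25 14 31 5c ∥ 7d b4.
Outer hash (tag): even-index sum = 211 mod 256 = 211; odd-index sum = 292 mod 256 = 36 → d3 24.

d324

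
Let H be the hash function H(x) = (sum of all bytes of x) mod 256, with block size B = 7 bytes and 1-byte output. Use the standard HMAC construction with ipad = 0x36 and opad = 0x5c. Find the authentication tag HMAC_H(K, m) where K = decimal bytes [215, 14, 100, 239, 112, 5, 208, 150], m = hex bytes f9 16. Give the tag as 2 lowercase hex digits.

ef

Key decimal bytes [215, 14, 100, 239, 112, 5, 208, 150] = d7 0e 64 ef 70 05 d0 96 is 8 bytes > B = 7, so hash it first: H(key) = 13, then zero-pad to 7 bytes: K' = 13 00 00 00 00 00 00.
K' ⊕ ipad = 25 36 36 36 36 36 36.  K' ⊕ opad = 4f 5c 5c 5c 5c 5c 5c.
Inner input = (K'⊕ipad) ∥ m = 25 36 36 36 36 36 36 ∥ f9 16.
Inner hash: sum = 37+54+54+54+54+54+54+249+22 = 632; mod 256 = 120 → 78.
Outer input = (K'⊕opad) ∥ inner = 4f 5c 5c 5c 5c 5c 5c ∥ 78.
Outer hash (tag): sum = 79+92+92+92+92+92+92+120 = 751; mod 256 = 239 → ef.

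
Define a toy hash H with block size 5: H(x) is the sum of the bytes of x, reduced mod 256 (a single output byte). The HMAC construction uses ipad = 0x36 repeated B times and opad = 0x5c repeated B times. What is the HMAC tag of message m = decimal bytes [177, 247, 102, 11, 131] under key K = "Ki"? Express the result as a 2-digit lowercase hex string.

7a

Key "Ki" = 4b 69 is 2 bytes ≤ B = 5; zero-pad to 5 bytes: K' = 4b 69 00 00 00.
K' ⊕ ipad = 7d 5f 36 36 36.  K' ⊕ opad = 17 35 5c 5c 5c.
Inner input = (K'⊕ipad) ∥ m = 7d 5f 36 36 36 ∥ b1 f7 66 0b 83.
Inner hash: sum = 125+95+54+54+54+177+247+102+11+131 = 1050; mod 256 = 26 → 1a.
Outer input = (K'⊕opad) ∥ inner = 17 35 5c 5c 5c ∥ 1a.
Outer hash (tag): sum = 23+53+92+92+92+26 = 378; mod 256 = 122 → 7a.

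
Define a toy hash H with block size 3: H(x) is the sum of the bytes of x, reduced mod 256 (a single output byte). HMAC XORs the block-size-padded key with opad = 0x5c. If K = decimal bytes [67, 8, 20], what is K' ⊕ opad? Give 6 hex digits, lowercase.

Key decimal bytes [67, 8, 20] = 43 08 14 is exactly B = 3 bytes: K' = 43 08 14.
XOR each byte with 0x5c: 43⊕5c=1f, 08⊕5c=54, 14⊕5c=48.

1f5448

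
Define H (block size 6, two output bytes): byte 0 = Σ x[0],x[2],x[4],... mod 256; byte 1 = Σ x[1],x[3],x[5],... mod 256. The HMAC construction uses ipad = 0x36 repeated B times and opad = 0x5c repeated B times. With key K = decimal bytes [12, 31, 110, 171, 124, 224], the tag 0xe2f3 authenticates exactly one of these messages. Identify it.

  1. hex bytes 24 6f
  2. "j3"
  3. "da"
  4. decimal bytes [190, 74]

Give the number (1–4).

3

Key decimal bytes [12, 31, 110, 171, 124, 224] = 0c 1f 6e ab 7c e0 is exactly B = 6 bytes: K' = 0c 1f 6e ab 7c e0.
K' ⊕ ipad = 3a 29 58 9d 4a d6; K' ⊕ opad = 50 43 32 f7 20 bc.
m1: inner = H(3a 29 58 9d 4a d6 24 6f) = 00 0b; tag = H(50 43 32 f7 20 bc 00 0b) = a201
m2: inner = H(3a 29 58 9d 4a d6 6a 33) = 46 cf; tag = H(50 43 32 f7 20 bc 46 cf) = e8c5
m3: inner = H(3a 29 58 9d 4a d6 64 61) = 40 fd; tag = H(50 43 32 f7 20 bc 40 fd) = e2f3 ← matches
m4: inner = H(3a 29 58 9d 4a d6 be 4a) = 9a e6; tag = H(50 43 32 f7 20 bc 9a e6) = 3cdc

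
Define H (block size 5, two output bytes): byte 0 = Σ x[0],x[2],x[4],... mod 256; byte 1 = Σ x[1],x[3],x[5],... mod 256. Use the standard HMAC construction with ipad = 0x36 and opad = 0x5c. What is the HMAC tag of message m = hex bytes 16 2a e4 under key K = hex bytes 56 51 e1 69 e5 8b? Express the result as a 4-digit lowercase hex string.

Key hex bytes 56 51 e1 69 e5 8b is 6 bytes > B = 5, so hash it first: H(key) = 1c 45, then zero-pad to 5 bytes: K' = 1c 45 00 00 00.
K' ⊕ ipad = 2a 73 36 36 36.  K' ⊕ opad = 40 19 5c 5c 5c.
Inner input = (K'⊕ipad) ∥ m = 2a 73 36 36 36 ∥ 16 2a e4.
Inner hash: even-index sum = 192 mod 256 = 192; odd-index sum = 419 mod 256 = 163 → c0 a3.
Outer input = (K'⊕opad) ∥ inner = 40 19 5c 5c 5c ∥ c0 a3.
Outer hash (tag): even-index sum = 411 mod 256 = 155; odd-index sum = 309 mod 256 = 53 → 9b 35.

9b35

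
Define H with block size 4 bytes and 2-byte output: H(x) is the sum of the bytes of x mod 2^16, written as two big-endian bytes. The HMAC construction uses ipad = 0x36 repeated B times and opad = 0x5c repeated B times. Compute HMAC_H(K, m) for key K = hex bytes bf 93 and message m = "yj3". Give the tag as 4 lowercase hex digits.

031c

Key hex bytes bf 93 is 2 bytes ≤ B = 4; zero-pad to 4 bytes: K' = bf 93 00 00.
K' ⊕ ipad = 89 a5 36 36.  K' ⊕ opad = e3 cf 5c 5c.
Inner input = (K'⊕ipad) ∥ m = 89 a5 36 36 ∥ 79 6a 33.
Inner hash: sum = 137+165+54+54+121+106+51 = 688 → 02 b0.
Outer input = (K'⊕opad) ∥ inner = e3 cf 5c 5c ∥ 02 b0.
Outer hash (tag): sum = 227+207+92+92+2+176 = 796 → 03 1c.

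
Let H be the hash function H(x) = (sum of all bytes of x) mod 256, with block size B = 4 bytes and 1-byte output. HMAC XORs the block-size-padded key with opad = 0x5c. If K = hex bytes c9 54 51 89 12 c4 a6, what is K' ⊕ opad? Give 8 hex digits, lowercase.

2f5c5c5c

Key hex bytes c9 54 51 89 12 c4 a6 is 7 bytes > B = 4, so hash it first: H(key) = 73, then zero-pad to 4 bytes: K' = 73 00 00 00.
XOR each byte with 0x5c: 73⊕5c=2f, 00⊕5c=5c, 00⊕5c=5c, 00⊕5c=5c.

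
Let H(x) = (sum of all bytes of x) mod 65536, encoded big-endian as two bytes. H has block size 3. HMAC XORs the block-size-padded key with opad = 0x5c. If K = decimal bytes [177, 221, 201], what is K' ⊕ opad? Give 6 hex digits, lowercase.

ed8195

Key decimal bytes [177, 221, 201] = b1 dd c9 is exactly B = 3 bytes: K' = b1 dd c9.
XOR each byte with 0x5c: b1⊕5c=ed, dd⊕5c=81, c9⊕5c=95.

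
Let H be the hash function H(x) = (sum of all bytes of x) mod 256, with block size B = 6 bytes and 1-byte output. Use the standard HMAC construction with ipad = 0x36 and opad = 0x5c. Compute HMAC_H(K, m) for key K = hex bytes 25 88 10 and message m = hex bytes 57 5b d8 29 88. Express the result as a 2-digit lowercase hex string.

Key hex bytes 25 88 10 is 3 bytes ≤ B = 6; zero-pad to 6 bytes: K' = 25 88 10 00 00 00.
K' ⊕ ipad = 13 be 26 36 36 36.  K' ⊕ opad = 79 d4 4c 5c 5c 5c.
Inner input = (K'⊕ipad) ∥ m = 13 be 26 36 36 36 ∥ 57 5b d8 29 88.
Inner hash: sum = 19+190+38+54+54+54+87+91+216+41+136 = 980; mod 256 = 212 → d4.
Outer input = (K'⊕opad) ∥ inner = 79 d4 4c 5c 5c 5c ∥ d4.
Outer hash (tag): sum = 121+212+76+92+92+92+212 = 897; mod 256 = 129 → 81.

81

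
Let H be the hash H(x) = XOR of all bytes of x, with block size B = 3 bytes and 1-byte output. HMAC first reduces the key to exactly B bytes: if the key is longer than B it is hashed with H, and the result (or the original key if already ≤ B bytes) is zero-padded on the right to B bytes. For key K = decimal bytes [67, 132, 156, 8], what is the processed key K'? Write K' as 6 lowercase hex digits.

530000

|K| = 4 > B = 3, so first hash the key.
H(K): XOR 43⊕84⊕9c⊕08 = 53.
Zero-pad H(K) = 53 to 3 bytes: K' = 53 00 00.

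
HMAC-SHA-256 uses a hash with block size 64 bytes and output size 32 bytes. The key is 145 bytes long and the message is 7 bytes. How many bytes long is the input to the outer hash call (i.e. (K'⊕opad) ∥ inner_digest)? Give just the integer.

96

Key is 145 > 64 bytes, so it is hashed to 32 bytes then zero-padded to 64: |K'| = 64.
Outer input = (K'⊕opad) ∥ H(inner) → 64 + 32 = 96 bytes.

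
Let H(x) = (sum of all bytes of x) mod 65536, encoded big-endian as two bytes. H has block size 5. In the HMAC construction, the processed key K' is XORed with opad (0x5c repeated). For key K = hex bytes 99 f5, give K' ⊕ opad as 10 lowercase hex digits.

Key hex bytes 99 f5 is 2 bytes ≤ B = 5; zero-pad to 5 bytes: K' = 99 f5 00 00 00.
XOR each byte with 0x5c: 99⊕5c=c5, f5⊕5c=a9, 00⊕5c=5c, 00⊕5c=5c, 00⊕5c=5c.

c5a95c5c5c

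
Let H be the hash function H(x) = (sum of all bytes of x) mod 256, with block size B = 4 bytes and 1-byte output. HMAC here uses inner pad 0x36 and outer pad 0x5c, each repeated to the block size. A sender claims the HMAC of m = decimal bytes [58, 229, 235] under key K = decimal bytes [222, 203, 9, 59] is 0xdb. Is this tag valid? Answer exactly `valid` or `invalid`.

invalid

Key decimal bytes [222, 203, 9, 59] = de cb 09 3b is exactly B = 4 bytes: K' = de cb 09 3b.
K' ⊕ ipad = e8 fd 3f 0d; K' ⊕ opad = 82 97 55 67.
Inner hash: sum = 232+253+63+13+58+229+235 = 1083; mod 256 = 59 → 3b.
Outer hash (recomputed tag): sum = 130+151+85+103+59 = 528; mod 256 = 16 → 10.
Recomputed tag = 10; claimed = db → mismatch.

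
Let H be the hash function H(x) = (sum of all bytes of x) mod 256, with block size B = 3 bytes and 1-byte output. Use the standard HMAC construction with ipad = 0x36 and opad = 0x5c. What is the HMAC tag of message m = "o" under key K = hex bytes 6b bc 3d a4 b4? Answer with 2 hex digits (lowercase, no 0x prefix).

fd

Key hex bytes 6b bc 3d a4 b4 is 5 bytes > B = 3, so hash it first: H(key) = bc, then zero-pad to 3 bytes: K' = bc 00 00.
K' ⊕ ipad = 8a 36 36.  K' ⊕ opad = e0 5c 5c.
Inner input = (K'⊕ipad) ∥ m = 8a 36 36 ∥ 6f.
Inner hash: sum = 138+54+54+111 = 357; mod 256 = 101 → 65.
Outer input = (K'⊕opad) ∥ inner = e0 5c 5c ∥ 65.
Outer hash (tag): sum = 224+92+92+101 = 509; mod 256 = 253 → fd.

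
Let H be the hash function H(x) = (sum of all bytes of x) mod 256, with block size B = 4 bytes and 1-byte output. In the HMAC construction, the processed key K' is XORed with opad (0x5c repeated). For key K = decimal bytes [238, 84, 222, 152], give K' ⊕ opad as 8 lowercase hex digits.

Key decimal bytes [238, 84, 222, 152] = ee 54 de 98 is exactly B = 4 bytes: K' = ee 54 de 98.
XOR each byte with 0x5c: ee⊕5c=b2, 54⊕5c=08, de⊕5c=82, 98⊕5c=c4.

b20882c4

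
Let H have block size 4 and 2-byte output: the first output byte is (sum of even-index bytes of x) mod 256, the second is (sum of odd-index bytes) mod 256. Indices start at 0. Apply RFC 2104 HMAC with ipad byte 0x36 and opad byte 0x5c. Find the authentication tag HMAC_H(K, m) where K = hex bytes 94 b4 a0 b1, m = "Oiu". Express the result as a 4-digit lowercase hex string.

c047

Key hex bytes 94 b4 a0 b1 is exactly B = 4 bytes: K' = 94 b4 a0 b1.
K' ⊕ ipad = a2 82 96 87.  K' ⊕ opad = c8 e8 fc ed.
Inner input = (K'⊕ipad) ∥ m = a2 82 96 87 ∥ 4f 69 75.
Inner hash: even-index sum = 508 mod 256 = 252; odd-index sum = 370 mod 256 = 114 → fc 72.
Outer input = (K'⊕opad) ∥ inner = c8 e8 fc ed ∥ fc 72.
Outer hash (tag): even-index sum = 704 mod 256 = 192; odd-index sum = 583 mod 256 = 71 → c0 47.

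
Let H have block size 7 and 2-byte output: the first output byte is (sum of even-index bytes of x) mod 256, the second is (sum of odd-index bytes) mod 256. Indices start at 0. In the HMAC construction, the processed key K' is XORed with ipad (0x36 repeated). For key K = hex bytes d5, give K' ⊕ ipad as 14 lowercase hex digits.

Key hex bytes d5 is 1 byte ≤ B = 7; zero-pad to 7 bytes: K' = d5 00 00 00 00 00 00.
XOR each byte with 0x36: d5⊕36=e3, 00⊕36=36, 00⊕36=36, 00⊕36=36, 00⊕36=36, 00⊕36=36, 00⊕36=36.

e3363636363636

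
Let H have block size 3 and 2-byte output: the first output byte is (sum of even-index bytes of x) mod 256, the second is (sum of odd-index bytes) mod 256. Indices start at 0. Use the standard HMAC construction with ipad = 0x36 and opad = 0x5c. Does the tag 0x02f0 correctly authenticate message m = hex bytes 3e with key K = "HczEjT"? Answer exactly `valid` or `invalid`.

Key "HczEjT" = 48 63 7a 45 6a 54 is 6 bytes > B = 3, so hash it first: H(key) = 2c fc, then zero-pad to 3 bytes: K' = 2c fc 00.
K' ⊕ ipad = 1a ca 36; K' ⊕ opad = 70 a0 5c.
Inner hash: even-index sum = 80 mod 256 = 80; odd-index sum = 264 mod 256 = 8 → 50 08.
Outer hash (recomputed tag): even-index sum = 212 mod 256 = 212; odd-index sum = 240 mod 256 = 240 → d4 f0.
Recomputed tag = d4f0; claimed = 02f0 → mismatch.

invalid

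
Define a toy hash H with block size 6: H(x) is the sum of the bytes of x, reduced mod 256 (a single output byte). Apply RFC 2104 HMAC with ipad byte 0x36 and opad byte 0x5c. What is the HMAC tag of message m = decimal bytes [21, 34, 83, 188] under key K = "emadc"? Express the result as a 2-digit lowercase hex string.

a2

Key "emadc" = 65 6d 61 64 63 is 5 bytes ≤ B = 6; zero-pad to 6 bytes: K' = 65 6d 61 64 63 00.
K' ⊕ ipad = 53 5b 57 52 55 36.  K' ⊕ opad = 39 31 3d 38 3f 5c.
Inner input = (K'⊕ipad) ∥ m = 53 5b 57 52 55 36 ∥ 15 22 53 bc.
Inner hash: sum = 83+91+87+82+85+54+21+34+83+188 = 808; mod 256 = 40 → 28.
Outer input = (K'⊕opad) ∥ inner = 39 31 3d 38 3f 5c ∥ 28.
Outer hash (tag): sum = 57+49+61+56+63+92+40 = 418; mod 256 = 162 → a2.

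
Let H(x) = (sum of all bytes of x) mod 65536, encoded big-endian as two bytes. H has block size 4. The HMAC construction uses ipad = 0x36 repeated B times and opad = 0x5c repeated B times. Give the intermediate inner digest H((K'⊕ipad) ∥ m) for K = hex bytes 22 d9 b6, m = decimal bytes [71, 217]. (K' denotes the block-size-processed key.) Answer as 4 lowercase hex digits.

02d9

Key hex bytes 22 d9 b6 is 3 bytes ≤ B = 4; zero-pad to 4 bytes: K' = 22 d9 b6 00.
K' ⊕ ipad = 14 ef 80 36.
Inner input = 14 ef 80 36 ∥ 47 d9.
Inner hash: sum = 20+239+128+54+71+217 = 729 → 02 d9.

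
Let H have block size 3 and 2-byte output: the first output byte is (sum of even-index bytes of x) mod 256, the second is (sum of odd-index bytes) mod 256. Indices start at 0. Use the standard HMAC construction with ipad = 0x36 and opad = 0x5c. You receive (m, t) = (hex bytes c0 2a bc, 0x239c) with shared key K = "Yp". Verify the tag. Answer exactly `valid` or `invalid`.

Key "Yp" = 59 70 is 2 bytes ≤ B = 3; zero-pad to 3 bytes: K' = 59 70 00.
K' ⊕ ipad = 6f 46 36; K' ⊕ opad = 05 2c 5c.
Inner hash: even-index sum = 207 mod 256 = 207; odd-index sum = 450 mod 256 = 194 → cf c2.
Outer hash (recomputed tag): even-index sum = 291 mod 256 = 35; odd-index sum = 251 mod 256 = 251 → 23 fb.
Recomputed tag = 23fb; claimed = 239c → mismatch.

invalid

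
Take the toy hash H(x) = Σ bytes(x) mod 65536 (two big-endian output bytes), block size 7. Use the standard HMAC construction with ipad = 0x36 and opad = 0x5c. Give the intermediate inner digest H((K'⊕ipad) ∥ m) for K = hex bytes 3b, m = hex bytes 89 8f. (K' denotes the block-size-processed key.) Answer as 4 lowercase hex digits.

0269

Key hex bytes 3b is 1 byte ≤ B = 7; zero-pad to 7 bytes: K' = 3b 00 00 00 00 00 00.
K' ⊕ ipad = 0d 36 36 36 36 36 36.
Inner input = 0d 36 36 36 36 36 36 ∥ 89 8f.
Inner hash: sum = 13+54+54+54+54+54+54+137+143 = 617 → 02 69.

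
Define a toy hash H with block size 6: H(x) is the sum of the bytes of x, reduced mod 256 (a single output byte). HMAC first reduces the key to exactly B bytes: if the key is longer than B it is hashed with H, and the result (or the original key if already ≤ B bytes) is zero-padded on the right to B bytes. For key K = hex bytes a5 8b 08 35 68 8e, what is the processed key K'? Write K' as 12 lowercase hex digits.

Key hex bytes a5 8b 08 35 68 8e is exactly B = 6 bytes: K' = a5 8b 08 35 68 8e.

a58b0835688e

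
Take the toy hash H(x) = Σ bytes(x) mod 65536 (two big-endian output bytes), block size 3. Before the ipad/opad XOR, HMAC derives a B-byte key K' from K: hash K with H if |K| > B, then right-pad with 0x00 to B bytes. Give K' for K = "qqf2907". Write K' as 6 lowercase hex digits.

|K| = 7 > B = 3, so first hash the key.
H(K): sum = 113+113+102+50+57+48+55 = 538 → 02 1a.
Zero-pad H(K) = 02 1a to 3 bytes: K' = 02 1a 00.

021a00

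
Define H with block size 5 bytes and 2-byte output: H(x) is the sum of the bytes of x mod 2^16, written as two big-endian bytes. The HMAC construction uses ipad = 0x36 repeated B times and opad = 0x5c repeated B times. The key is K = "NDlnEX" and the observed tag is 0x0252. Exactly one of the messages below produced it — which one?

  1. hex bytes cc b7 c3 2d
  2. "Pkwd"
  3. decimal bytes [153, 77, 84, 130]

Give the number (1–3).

1

Key "NDlnEX" = 4e 44 6c 6e 45 58 is 6 bytes > B = 5, so hash it first: H(key) = 02 09, then zero-pad to 5 bytes: K' = 02 09 00 00 00.
K' ⊕ ipad = 34 3f 36 36 36; K' ⊕ opad = 5e 55 5c 5c 5c.
m1: inner = H(34 3f 36 36 36 cc b7 c3 2d) = 03 88; tag = H(5e 55 5c 5c 5c 03 88) = 0252 ← matches
m2: inner = H(34 3f 36 36 36 50 6b 77 64) = 02 ab; tag = H(5e 55 5c 5c 5c 02 ab) = 0274
m3: inner = H(34 3f 36 36 36 99 4d 54 82) = 02 d1; tag = H(5e 55 5c 5c 5c 02 d1) = 029a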